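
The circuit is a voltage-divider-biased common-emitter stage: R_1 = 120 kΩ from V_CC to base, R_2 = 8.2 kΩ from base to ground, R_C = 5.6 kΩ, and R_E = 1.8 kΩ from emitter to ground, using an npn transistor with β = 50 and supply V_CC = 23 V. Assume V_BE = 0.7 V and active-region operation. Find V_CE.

V_CE ≈ 20 V

Thevenize the base divider: V_Th = V_CC·R_2/(R_1+R_2) = 23×8.2/128 = 1.47 V, R_Th = R_1‖R_2 = 7.68 kΩ.
Base-emitter loop: V_Th = I_B·R_Th + V_BE + (β+1)I_B·R_E, so I_B = (1.47 − 0.7) / (7.68 + 51×1.8) = 0.00775 mA.
I_C = β·I_B = 50×0.00775 = 0.388 mA, and I_E = (β+1)I_B = 0.395 mA.
V_CE = V_CC − I_C·R_C − I_E·R_E = 23 − 0.388×5.6 − 0.395×1.8 = 20.1 V.
V_CE = 20.1 V > 0.2 V confirms active-region operation.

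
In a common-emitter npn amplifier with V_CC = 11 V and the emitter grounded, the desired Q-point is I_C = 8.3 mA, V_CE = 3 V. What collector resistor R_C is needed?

Collector loop: V_CC = I_C·R_C + V_CE.
R_C = (V_CC − V_CE)/I_C = (11 − 3)/8.3 = 0.964 kΩ.

R_C ≈ 0.96 kΩ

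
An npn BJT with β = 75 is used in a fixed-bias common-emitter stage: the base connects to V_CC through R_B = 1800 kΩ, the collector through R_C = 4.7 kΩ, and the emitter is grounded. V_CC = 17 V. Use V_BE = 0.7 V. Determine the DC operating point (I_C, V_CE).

I_C ≈ 0.68 mA, V_CE ≈ 14 V

Base loop: V_CC = I_B·R_B + V_BE, so I_B = (17 − 0.7)/1800 kΩ = 0.00906 mA.
In the active region I_C = β·I_B = 75 × 0.00906 = 0.679 mA.
Collector loop: V_CE = V_CC − I_C·R_C = 17 − 0.679×4.7 = 13.8 V.
Since V_CE = 13.8 V > V_CE(sat) ≈ 0.2 V, the transistor is in the active region as assumed.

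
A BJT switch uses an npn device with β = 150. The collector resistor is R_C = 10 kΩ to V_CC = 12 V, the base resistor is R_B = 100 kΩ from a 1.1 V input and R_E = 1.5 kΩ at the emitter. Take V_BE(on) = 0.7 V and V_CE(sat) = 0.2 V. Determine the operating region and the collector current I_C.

active; I_C ≈ 0.18 mA

Assume active. Base-emitter loop: I_B = (V_BB − V_BE)/(R_B + (β+1)R_E) = (1.1 − 0.7)/(100 + 151×1.5) = 0.00123 mA.
I_C = β·I_B = 150×0.00123 = 0.184 mA.
V_CE = V_CC − I_C·R_C − I_E·R_E = 12 − 0.184×10 − 0.185×1.5 = 9.88 V > V_CE(sat), so the active-region assumption holds.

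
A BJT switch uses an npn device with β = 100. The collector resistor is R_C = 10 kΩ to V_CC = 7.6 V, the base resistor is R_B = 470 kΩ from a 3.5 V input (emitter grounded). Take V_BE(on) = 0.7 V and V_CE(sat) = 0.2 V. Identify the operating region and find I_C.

active; I_C ≈ 0.6 mA

Assume active. Base-emitter loop: I_B = (V_BB − V_BE)/R_B = (3.5 − 0.7)/470 = 0.00596 mA.
I_C = β·I_B = 100×0.00596 = 0.596 mA.
V_CE = V_CC − I_C·R_C = 7.6 − 0.596×10 = 1.64 V > V_CE(sat), so the active-region assumption holds.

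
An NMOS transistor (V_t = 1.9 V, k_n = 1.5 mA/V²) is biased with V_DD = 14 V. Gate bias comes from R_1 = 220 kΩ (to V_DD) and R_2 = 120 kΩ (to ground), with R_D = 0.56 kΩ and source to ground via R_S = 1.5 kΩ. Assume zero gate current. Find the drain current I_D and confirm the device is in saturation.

V_G = V_DD·R_2/(R_1+R_2) = 14×120/340 = 4.94 V.
Assume saturation: I_D = (k_n/2)(V_GS − V_t)² with V_GS = V_G − I_D·R_S = 4.94 − 1.5·I_D.
Substituting gives 1.69·I_D² − 7.84·I_D + 6.94 = 0, with roots I_D = 1.19 or 3.46 mA.
The root I_D = 3.46 mA gives V_GS = -0.248 V ≤ V_t, so take I_D = 1.19 mA.
Then V_GS = 3.16 V and V_DS = V_DD − I_D(R_D+R_S) = 14 − 1.19×2.06 = 11.6 V.
Saturation requires V_DS ≥ V_GS − V_t = 1.26 V; 11.6 ≥ 1.26 ✓.

I_D ≈ 1.2 mA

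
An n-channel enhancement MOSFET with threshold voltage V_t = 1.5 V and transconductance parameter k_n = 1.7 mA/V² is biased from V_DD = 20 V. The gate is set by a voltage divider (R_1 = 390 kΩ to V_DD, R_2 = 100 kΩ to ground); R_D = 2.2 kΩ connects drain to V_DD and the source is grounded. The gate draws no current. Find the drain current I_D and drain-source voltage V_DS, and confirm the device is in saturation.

V_G = V_DD·R_2/(R_1+R_2) = 20×100/490 = 4.08 V. With the source grounded, V_GS = V_G = 4.08 V.
Assume saturation: I_D = (k_n/2)(V_GS − V_t)² = (1.7/2)×(4.08 − 1.5)² = 0.85×2.58² = 5.67 mA.
V_DS = V_DD − I_D·R_D = 20 − 5.67×2.2 = 7.54 V.
Saturation requires V_DS ≥ V_GS − V_t = 2.58 V; 7.54 ≥ 2.58 ✓.

I_D ≈ 5.7 mA, V_DS ≈ 7.5 V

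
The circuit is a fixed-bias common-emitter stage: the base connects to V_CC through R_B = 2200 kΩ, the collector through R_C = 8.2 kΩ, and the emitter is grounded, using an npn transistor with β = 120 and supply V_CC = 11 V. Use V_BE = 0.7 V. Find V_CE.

V_CE ≈ 6.4 V

Base loop: V_CC = I_B·R_B + V_BE, so I_B = (11 − 0.7)/2200 kΩ = 0.00468 mA.
In the active region I_C = β·I_B = 120 × 0.00468 = 0.562 mA.
Collector loop: V_CE = V_CC − I_C·R_C = 11 − 0.562×8.2 = 6.39 V.
Since V_CE = 6.39 V > V_CE(sat) ≈ 0.2 V, the transistor is in the active region as assumed.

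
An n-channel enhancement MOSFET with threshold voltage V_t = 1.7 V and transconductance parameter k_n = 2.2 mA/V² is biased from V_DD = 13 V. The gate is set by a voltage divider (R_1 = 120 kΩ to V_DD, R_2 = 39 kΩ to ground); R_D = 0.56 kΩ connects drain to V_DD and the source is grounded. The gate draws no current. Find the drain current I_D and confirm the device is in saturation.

V_G = V_DD·R_2/(R_1+R_2) = 13×39/159 = 3.19 V. With the source grounded, V_GS = V_G = 3.19 V.
Assume saturation: I_D = (k_n/2)(V_GS − V_t)² = (2.2/2)×(3.19 − 1.7)² = 1.1×1.49² = 2.44 mA.
V_DS = V_DD − I_D·R_D = 13 − 2.44×0.56 = 11.6 V.
Saturation requires V_DS ≥ V_GS − V_t = 1.49 V; 11.6 ≥ 1.49 ✓.

I_D ≈ 2.4 mA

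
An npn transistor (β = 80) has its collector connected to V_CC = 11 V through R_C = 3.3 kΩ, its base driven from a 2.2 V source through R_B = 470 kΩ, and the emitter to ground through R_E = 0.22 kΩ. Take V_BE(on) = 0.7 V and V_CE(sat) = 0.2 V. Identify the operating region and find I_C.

Assume active. Base-emitter loop: I_B = (V_BB − V_BE)/(R_B + (β+1)R_E) = (2.2 − 0.7)/(470 + 81×0.22) = 0.00307 mA.
I_C = β·I_B = 80×0.00307 = 0.246 mA.
V_CE = V_CC − I_C·R_C − I_E·R_E = 11 − 0.246×3.3 − 0.249×0.22 = 10.1 V > V_CE(sat), so the active-region assumption holds.

active; I_C ≈ 0.25 mA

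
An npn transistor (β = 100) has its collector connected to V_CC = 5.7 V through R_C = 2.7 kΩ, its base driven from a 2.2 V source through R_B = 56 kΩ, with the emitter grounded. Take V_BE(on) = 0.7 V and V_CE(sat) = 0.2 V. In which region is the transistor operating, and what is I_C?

Assume active: I_B = (2.2 − 0.7)/56 = 0.0268 mA, giving I_C = β·I_B = 2.68 mA.
But then V_CE = 5.7 − 2.68×2.7 = -1.53 V < V_CE(sat) = 0.2 V — impossible in the active region.
So the transistor is saturated. With V_CE = 0.2 V, I_C = (V_CC − 0.2)/R_C = 5.5/2.7 = 2.04 mA.
Check: β·I_B = 2.68 mA > I_C = 2.04 mA, confirming saturation.

saturation; I_C ≈ 2 mA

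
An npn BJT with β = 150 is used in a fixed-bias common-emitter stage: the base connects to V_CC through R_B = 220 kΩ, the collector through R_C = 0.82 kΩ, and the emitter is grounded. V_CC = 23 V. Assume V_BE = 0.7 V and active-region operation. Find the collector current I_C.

Base loop: V_CC = I_B·R_B + V_BE, so I_B = (23 − 0.7)/220 kΩ = 0.101 mA.
In the active region I_C = β·I_B = 150 × 0.101 = 15.2 mA.
Collector loop: V_CE = V_CC − I_C·R_C = 23 − 15.2×0.82 = 10.5 V.
Since V_CE = 10.5 V > V_CE(sat) ≈ 0.2 V, the transistor is in the active region as assumed.

I_C ≈ 15 mA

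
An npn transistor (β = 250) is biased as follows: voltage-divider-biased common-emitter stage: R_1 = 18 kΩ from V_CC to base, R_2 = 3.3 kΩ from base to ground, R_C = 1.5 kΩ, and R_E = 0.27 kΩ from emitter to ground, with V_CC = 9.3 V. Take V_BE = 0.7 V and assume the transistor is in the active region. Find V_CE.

V_CE ≈ 4.7 V

Thevenize the base divider: V_Th = V_CC·R_2/(R_1+R_2) = 9.3×3.3/21.3 = 1.44 V, R_Th = R_1‖R_2 = 2.79 kΩ.
Base-emitter loop: V_Th = I_B·R_Th + V_BE + (β+1)I_B·R_E, so I_B = (1.44 − 0.7) / (2.79 + 251×0.27) = 0.0105 mA.
I_C = β·I_B = 250×0.0105 = 2.62 mA, and I_E = (β+1)I_B = 2.64 mA.
V_CE = V_CC − I_C·R_C − I_E·R_E = 9.3 − 2.62×1.5 − 2.64×0.27 = 4.65 V.
V_CE = 4.65 V > 0.2 V confirms active-region operation.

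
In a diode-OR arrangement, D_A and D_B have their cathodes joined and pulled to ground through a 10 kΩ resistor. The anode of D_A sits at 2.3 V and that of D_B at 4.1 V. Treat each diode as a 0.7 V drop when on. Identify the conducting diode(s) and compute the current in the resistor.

Only D_B conducts; I_R ≈ 0.34 mA

Assume both conduct. Then node N would need to be at both 2.3−0.7 = 1.6 V and 4.1−0.7 = 3.4 V, which is impossible.
Assume only D_B conducts: V_N = 4.1 − 0.7 = 3.4 V, so I_R = 3.4/10 = 0.34 mA.
Check D_A: its anode-to-cathode voltage is 2.3 − 3.4 = -1.1 V < 0.7 V, so it is off. The assumption is consistent.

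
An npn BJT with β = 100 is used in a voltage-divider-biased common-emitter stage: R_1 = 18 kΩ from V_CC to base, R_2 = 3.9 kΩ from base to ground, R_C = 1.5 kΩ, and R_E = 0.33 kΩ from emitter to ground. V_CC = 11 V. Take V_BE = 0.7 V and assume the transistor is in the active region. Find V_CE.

V_CE ≈ 4.7 V

Thevenize the base divider: V_Th = V_CC·R_2/(R_1+R_2) = 11×3.9/21.9 = 1.96 V, R_Th = R_1‖R_2 = 3.21 kΩ.
Base-emitter loop: V_Th = I_B·R_Th + V_BE + (β+1)I_B·R_E, so I_B = (1.96 − 0.7) / (3.21 + 101×0.33) = 0.0345 mA.
I_C = β·I_B = 100×0.0345 = 3.45 mA, and I_E = (β+1)I_B = 3.48 mA.
V_CE = V_CC − I_C·R_C − I_E·R_E = 11 − 3.45×1.5 − 3.48×0.33 = 4.68 V.
V_CE = 4.68 V > 0.2 V confirms active-region operation.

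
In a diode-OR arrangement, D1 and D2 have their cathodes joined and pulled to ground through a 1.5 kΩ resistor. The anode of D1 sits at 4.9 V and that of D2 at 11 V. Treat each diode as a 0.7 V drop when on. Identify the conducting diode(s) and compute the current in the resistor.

Assume both conduct. Then node N would need to be at both 4.9−0.7 = 4.2 V and 11−0.7 = 10.3 V, which is impossible.
Assume only D2 conducts: V_N = 11 − 0.7 = 10.3 V, so I_R = 10.3/1.5 = 6.87 mA.
Check D1: its anode-to-cathode voltage is 4.9 − 10.3 = -5.4 V < 0.7 V, so it is off. The assumption is consistent.

Only D2 conducts; I_R ≈ 6.9 mA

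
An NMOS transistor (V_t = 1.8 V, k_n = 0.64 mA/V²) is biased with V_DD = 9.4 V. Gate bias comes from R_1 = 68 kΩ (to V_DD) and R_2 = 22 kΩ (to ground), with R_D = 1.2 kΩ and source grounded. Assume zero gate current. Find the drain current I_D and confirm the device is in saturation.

V_G = V_DD·R_2/(R_1+R_2) = 9.4×22/90 = 2.3 V. With the source grounded, V_GS = V_G = 2.3 V.
Assume saturation: I_D = (k_n/2)(V_GS − V_t)² = (0.64/2)×(2.3 − 1.8)² = 0.32×0.498² = 0.0793 mA.
V_DS = V_DD − I_D·R_D = 9.4 − 0.0793×1.2 = 9.3 V.
Saturation requires V_DS ≥ V_GS − V_t = 0.498 V; 9.3 ≥ 0.498 ✓.

I_D ≈ 0.079 mA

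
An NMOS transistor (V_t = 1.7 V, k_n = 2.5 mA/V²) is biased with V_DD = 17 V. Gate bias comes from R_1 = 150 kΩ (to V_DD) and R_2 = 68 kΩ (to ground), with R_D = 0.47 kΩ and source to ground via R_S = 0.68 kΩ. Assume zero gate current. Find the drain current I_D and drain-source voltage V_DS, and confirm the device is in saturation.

V_G = V_DD·R_2/(R_1+R_2) = 17×68/218 = 5.3 V.
Assume saturation: I_D = (k_n/2)(V_GS − V_t)² with V_GS = V_G − I_D·R_S = 5.3 − 0.68·I_D.
Substituting gives 0.578·I_D² − 7.12·I_D + 16.2 = 0, with roots I_D = 3.01 or 9.31 mA.
The root I_D = 9.31 mA gives V_GS = -1.03 V ≤ V_t, so take I_D = 3.01 mA.
Then V_GS = 3.25 V and V_DS = V_DD − I_D(R_D+R_S) = 17 − 3.01×1.15 = 13.5 V.
Saturation requires V_DS ≥ V_GS − V_t = 1.55 V; 13.5 ≥ 1.55 ✓.

I_D ≈ 3 mA, V_DS ≈ 14 V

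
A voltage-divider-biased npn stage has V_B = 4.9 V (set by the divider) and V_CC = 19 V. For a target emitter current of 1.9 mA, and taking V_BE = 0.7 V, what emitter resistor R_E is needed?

V_E = V_B − V_BE = 4.9 − 0.7 = 4.2 V.
R_E = V_E / I_E = 4.2 / 1.9 = 2.21 kΩ.

R_E ≈ 2.2 kΩ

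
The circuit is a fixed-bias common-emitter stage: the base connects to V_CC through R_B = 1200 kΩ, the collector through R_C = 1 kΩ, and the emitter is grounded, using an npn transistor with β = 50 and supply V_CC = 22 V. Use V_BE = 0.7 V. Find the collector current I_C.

I_C ≈ 0.89 mA

Base loop: V_CC = I_B·R_B + V_BE, so I_B = (22 − 0.7)/1200 kΩ = 0.0178 mA.
In the active region I_C = β·I_B = 50 × 0.0178 = 0.888 mA.
Collector loop: V_CE = V_CC − I_C·R_C = 22 − 0.888×1 = 21.1 V.
Since V_CE = 21.1 V > V_CE(sat) ≈ 0.2 V, the transistor is in the active region as assumed.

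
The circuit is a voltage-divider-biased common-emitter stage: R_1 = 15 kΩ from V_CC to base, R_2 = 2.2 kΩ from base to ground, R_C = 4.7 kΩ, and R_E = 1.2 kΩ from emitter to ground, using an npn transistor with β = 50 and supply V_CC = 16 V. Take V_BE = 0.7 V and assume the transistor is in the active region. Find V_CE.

Thevenize the base divider: V_Th = V_CC·R_2/(R_1+R_2) = 16×2.2/17.2 = 2.05 V, R_Th = R_1‖R_2 = 1.92 kΩ.
Base-emitter loop: V_Th = I_B·R_Th + V_BE + (β+1)I_B·R_E, so I_B = (2.05 − 0.7) / (1.92 + 51×1.2) = 0.0213 mA.
I_C = β·I_B = 50×0.0213 = 1.07 mA, and I_E = (β+1)I_B = 1.09 mA.
V_CE = V_CC − I_C·R_C − I_E·R_E = 16 − 1.07×4.7 − 1.09×1.2 = 9.68 V.
V_CE = 9.68 V > 0.2 V confirms active-region operation.

V_CE ≈ 9.7 V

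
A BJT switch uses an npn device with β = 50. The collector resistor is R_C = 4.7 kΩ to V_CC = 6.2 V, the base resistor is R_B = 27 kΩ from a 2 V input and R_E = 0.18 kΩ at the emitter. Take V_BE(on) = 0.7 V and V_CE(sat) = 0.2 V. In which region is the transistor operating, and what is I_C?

saturation; I_C ≈ 1.2 mA

Assume active: I_B = (2 − 0.7)/(27 + 51×0.18) = 0.0359 mA, I_C = β·I_B = 1.8 mA.
Then V_CE = 6.2 − 1.8×4.7 − 1.83×0.18 = -2.57 V < 0.2 V — the active assumption fails.
Re-solve with V_CE = 0.2 V. KCL at the emitter: V_E/R_E = (V_BB−0.7−V_E)/R_B + (V_CC−0.2−V_E)/R_C, giving V_E = 0.228 V.
I_C = (V_CC − 0.2 − V_E)/R_C = (6 − 0.228)/4.7 = 1.23 mA.
Check: I_B = (1.3 − 0.228)/27 = 0.0397 mA, and β·I_B = 1.98 mA > I_C, confirming saturation.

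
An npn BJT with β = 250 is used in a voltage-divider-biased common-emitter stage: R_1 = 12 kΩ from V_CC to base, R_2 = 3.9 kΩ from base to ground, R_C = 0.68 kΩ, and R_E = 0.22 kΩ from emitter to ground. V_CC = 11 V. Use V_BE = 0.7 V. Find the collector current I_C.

Thevenize the base divider: V_Th = V_CC·R_2/(R_1+R_2) = 11×3.9/15.9 = 2.7 V, R_Th = R_1‖R_2 = 2.94 kΩ.
Base-emitter loop: V_Th = I_B·R_Th + V_BE + (β+1)I_B·R_E, so I_B = (2.7 − 0.7) / (2.94 + 251×0.22) = 0.0344 mA.
I_C = β·I_B = 250×0.0344 = 8.59 mA, and I_E = (β+1)I_B = 8.62 mA.
V_CE = V_CC − I_C·R_C − I_E·R_E = 11 − 8.59×0.68 − 8.62×0.22 = 3.26 V.
V_CE = 3.26 V > 0.2 V confirms active-region operation.

I_C ≈ 8.6 mA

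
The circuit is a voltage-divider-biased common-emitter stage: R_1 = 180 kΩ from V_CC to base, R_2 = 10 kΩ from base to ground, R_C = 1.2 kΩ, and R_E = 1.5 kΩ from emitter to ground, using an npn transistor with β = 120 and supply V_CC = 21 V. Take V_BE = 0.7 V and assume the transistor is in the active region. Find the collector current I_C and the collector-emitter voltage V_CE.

I_C ≈ 0.25 mA, V_CE ≈ 20 V

Thevenize the base divider: V_Th = V_CC·R_2/(R_1+R_2) = 21×10/190 = 1.11 V, R_Th = R_1‖R_2 = 9.47 kΩ.
Base-emitter loop: V_Th = I_B·R_Th + V_BE + (β+1)I_B·R_E, so I_B = (1.11 − 0.7) / (9.47 + 121×1.5) = 0.00212 mA.
I_C = β·I_B = 120×0.00212 = 0.255 mA, and I_E = (β+1)I_B = 0.257 mA.
V_CE = V_CC − I_C·R_C − I_E·R_E = 21 − 0.255×1.2 − 0.257×1.5 = 20.3 V.
V_CE = 20.3 V > 0.2 V confirms active-region operation.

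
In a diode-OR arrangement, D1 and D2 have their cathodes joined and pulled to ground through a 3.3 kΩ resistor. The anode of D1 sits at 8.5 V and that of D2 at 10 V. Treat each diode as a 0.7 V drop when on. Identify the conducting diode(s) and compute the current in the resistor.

Only D2 conducts; I_R ≈ 2.8 mA

Assume both conduct. Then node N would need to be at both 8.5−0.7 = 7.8 V and 10−0.7 = 9.3 V, which is impossible.
Assume only D2 conducts: V_N = 10 − 0.7 = 9.3 V, so I_R = 9.3/3.3 = 2.82 mA.
Check D1: its anode-to-cathode voltage is 8.5 − 9.3 = -0.8 V < 0.7 V, so it is off. The assumption is consistent.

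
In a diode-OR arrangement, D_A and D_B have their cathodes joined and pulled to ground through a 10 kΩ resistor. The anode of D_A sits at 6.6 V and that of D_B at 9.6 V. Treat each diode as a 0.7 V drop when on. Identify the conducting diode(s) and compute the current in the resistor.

Assume both conduct. Then node N would need to be at both 6.6−0.7 = 5.9 V and 9.6−0.7 = 8.9 V, which is impossible.
Assume only D_B conducts: V_N = 9.6 − 0.7 = 8.9 V, so I_R = 8.9/10 = 0.89 mA.
Check D_A: its anode-to-cathode voltage is 6.6 − 8.9 = -2.3 V < 0.7 V, so it is off. The assumption is consistent.

Only D_B conducts; I_R ≈ 0.89 mA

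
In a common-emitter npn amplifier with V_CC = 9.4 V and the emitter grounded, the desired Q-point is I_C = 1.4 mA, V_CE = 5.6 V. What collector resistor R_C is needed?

Collector loop: V_CC = I_C·R_C + V_CE.
R_C = (V_CC − V_CE)/I_C = (9.4 − 5.6)/1.4 = 2.71 kΩ.

R_C ≈ 2.7 kΩ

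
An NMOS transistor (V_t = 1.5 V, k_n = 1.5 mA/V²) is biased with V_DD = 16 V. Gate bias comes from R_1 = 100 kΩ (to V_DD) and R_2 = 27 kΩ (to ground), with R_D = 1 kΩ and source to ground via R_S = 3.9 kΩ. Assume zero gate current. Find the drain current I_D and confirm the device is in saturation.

V_G = V_DD·R_2/(R_1+R_2) = 16×27/127 = 3.4 V.
Assume saturation: I_D = (k_n/2)(V_GS − V_t)² with V_GS = V_G − I_D·R_S = 3.4 − 3.9·I_D.
Substituting gives 11.4·I_D² − 12.1·I_D + 2.71 = 0, with roots I_D = 0.32 or 0.743 mA.
The root I_D = 0.743 mA gives V_GS = 0.505 V ≤ V_t, so take I_D = 0.32 mA.
Then V_GS = 2.15 V and V_DS = V_DD − I_D(R_D+R_S) = 16 − 0.32×4.9 = 14.4 V.
Saturation requires V_DS ≥ V_GS − V_t = 0.653 V; 14.4 ≥ 0.653 ✓.

I_D ≈ 0.32 mA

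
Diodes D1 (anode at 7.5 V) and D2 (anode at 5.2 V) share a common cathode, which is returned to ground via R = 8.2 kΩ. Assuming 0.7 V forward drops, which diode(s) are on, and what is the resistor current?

Assume both conduct. Then node N would need to be at both 7.5−0.7 = 6.8 V and 5.2−0.7 = 4.5 V, which is impossible.
Assume only D1 conducts: V_N = 7.5 − 0.7 = 6.8 V, so I_R = 6.8/8.2 = 0.829 mA.
Check D2: its anode-to-cathode voltage is 5.2 − 6.8 = -1.6 V < 0.7 V, so it is off. The assumption is consistent.

Only D1 conducts; I_R ≈ 0.83 mA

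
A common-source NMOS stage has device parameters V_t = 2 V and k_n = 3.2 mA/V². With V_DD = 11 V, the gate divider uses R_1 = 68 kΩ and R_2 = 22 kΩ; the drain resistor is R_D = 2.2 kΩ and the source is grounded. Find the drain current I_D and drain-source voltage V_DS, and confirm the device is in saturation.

V_G = V_DD·R_2/(R_1+R_2) = 11×22/90 = 2.69 V. With the source grounded, V_GS = V_G = 2.69 V.
Assume saturation: I_D = (k_n/2)(V_GS − V_t)² = (3.2/2)×(2.69 − 2)² = 1.6×0.689² = 0.759 mA.
V_DS = V_DD − I_D·R_D = 11 − 0.759×2.2 = 9.33 V.
Saturation requires V_DS ≥ V_GS − V_t = 0.689 V; 9.33 ≥ 0.689 ✓.

I_D ≈ 0.76 mA, V_DS ≈ 9.3 V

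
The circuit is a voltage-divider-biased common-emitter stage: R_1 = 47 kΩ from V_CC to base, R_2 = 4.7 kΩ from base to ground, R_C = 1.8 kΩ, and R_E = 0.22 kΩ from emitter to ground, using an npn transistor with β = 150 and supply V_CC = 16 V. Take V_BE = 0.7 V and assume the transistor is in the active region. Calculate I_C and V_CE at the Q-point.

Thevenize the base divider: V_Th = V_CC·R_2/(R_1+R_2) = 16×4.7/51.7 = 1.45 V, R_Th = R_1‖R_2 = 4.27 kΩ.
Base-emitter loop: V_Th = I_B·R_Th + V_BE + (β+1)I_B·R_E, so I_B = (1.45 − 0.7) / (4.27 + 151×0.22) = 0.0201 mA.
I_C = β·I_B = 150×0.0201 = 3.02 mA, and I_E = (β+1)I_B = 3.04 mA.
V_CE = V_CC − I_C·R_C − I_E·R_E = 16 − 3.02×1.8 − 3.04×0.22 = 9.9 V.
V_CE = 9.9 V > 0.2 V confirms active-region operation.

I_C ≈ 3 mA, V_CE ≈ 9.9 V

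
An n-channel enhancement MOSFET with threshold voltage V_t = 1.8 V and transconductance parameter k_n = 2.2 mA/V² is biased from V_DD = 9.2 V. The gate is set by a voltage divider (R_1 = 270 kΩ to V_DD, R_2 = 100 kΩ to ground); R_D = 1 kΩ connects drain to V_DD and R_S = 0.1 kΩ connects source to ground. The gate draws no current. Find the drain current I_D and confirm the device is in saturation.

I_D ≈ 0.45 mA

V_G = V_DD·R_2/(R_1+R_2) = 9.2×100/370 = 2.49 V.
Assume saturation: I_D = (k_n/2)(V_GS − V_t)² with V_GS = V_G − I_D·R_S = 2.49 − 0.1·I_D.
Substituting gives 0.011·I_D² − 1.15·I_D + 0.518 = 0, with roots I_D = 0.452 or 104 mA.
The root I_D = 104 mA gives V_GS = -7.93 V ≤ V_t, so take I_D = 0.452 mA.
Then V_GS = 2.44 V and V_DS = V_DD − I_D(R_D+R_S) = 9.2 − 0.452×1.1 = 8.7 V.
Saturation requires V_DS ≥ V_GS − V_t = 0.641 V; 8.7 ≥ 0.641 ✓.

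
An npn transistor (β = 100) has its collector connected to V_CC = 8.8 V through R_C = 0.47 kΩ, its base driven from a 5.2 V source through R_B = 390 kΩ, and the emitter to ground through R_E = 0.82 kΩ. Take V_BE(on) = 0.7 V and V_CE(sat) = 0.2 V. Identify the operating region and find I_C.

Assume active. Base-emitter loop: I_B = (V_BB − V_BE)/(R_B + (β+1)R_E) = (5.2 − 0.7)/(390 + 101×0.82) = 0.00952 mA.
I_C = β·I_B = 100×0.00952 = 0.952 mA.
V_CE = V_CC − I_C·R_C − I_E·R_E = 8.8 − 0.952×0.47 − 0.961×0.82 = 7.56 V > V_CE(sat), so the active-region assumption holds.

active; I_C ≈ 0.95 mA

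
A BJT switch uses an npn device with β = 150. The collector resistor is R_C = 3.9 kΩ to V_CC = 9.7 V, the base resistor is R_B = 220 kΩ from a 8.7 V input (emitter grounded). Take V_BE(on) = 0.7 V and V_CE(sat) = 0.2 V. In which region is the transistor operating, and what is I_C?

Assume active: I_B = (8.7 − 0.7)/220 = 0.0364 mA, giving I_C = β·I_B = 5.45 mA.
But then V_CE = 9.7 − 5.45×3.9 = -11.6 V < V_CE(sat) = 0.2 V — impossible in the active region.
So the transistor is saturated. With V_CE = 0.2 V, I_C = (V_CC − 0.2)/R_C = 9.5/3.9 = 2.44 mA.
Check: β·I_B = 5.45 mA > I_C = 2.44 mA, confirming saturation.

saturation; I_C ≈ 2.4 mA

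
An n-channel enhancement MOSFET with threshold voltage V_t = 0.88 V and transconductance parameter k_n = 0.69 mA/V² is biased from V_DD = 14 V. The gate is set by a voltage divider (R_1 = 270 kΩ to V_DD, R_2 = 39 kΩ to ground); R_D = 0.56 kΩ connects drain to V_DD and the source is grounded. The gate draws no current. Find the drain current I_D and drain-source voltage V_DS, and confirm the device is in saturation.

I_D ≈ 0.27 mA, V_DS ≈ 14 V

V_G = V_DD·R_2/(R_1+R_2) = 14×39/309 = 1.77 V. With the source grounded, V_GS = V_G = 1.77 V.
Assume saturation: I_D = (k_n/2)(V_GS − V_t)² = (0.69/2)×(1.77 − 0.88)² = 0.345×0.887² = 0.271 mA.
V_DS = V_DD − I_D·R_D = 14 − 0.271×0.56 = 13.8 V.
Saturation requires V_DS ≥ V_GS − V_t = 0.887 V; 13.8 ≥ 0.887 ✓.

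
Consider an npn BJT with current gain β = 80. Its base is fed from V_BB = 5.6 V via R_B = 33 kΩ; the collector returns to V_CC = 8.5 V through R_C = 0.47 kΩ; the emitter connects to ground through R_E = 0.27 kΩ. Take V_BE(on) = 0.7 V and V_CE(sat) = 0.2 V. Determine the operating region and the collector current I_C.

active; I_C ≈ 7.1 mA

Assume active. Base-emitter loop: I_B = (V_BB − V_BE)/(R_B + (β+1)R_E) = (5.6 − 0.7)/(33 + 81×0.27) = 0.0893 mA.
I_C = β·I_B = 80×0.0893 = 7.14 mA.
V_CE = V_CC − I_C·R_C − I_E·R_E = 8.5 − 7.14×0.47 − 7.23×0.27 = 3.19 V > V_CE(sat), so the active-region assumption holds.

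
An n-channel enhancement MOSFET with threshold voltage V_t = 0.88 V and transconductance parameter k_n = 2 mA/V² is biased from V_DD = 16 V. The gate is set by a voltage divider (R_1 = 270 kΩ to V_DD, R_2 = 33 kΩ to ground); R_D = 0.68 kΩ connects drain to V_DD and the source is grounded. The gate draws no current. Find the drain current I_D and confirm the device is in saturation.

V_G = V_DD·R_2/(R_1+R_2) = 16×33/303 = 1.74 V. With the source grounded, V_GS = V_G = 1.74 V.
Assume saturation: I_D = (k_n/2)(V_GS − V_t)² = (2/2)×(1.74 − 0.88)² = 1×0.863² = 0.744 mA.
V_DS = V_DD − I_D·R_D = 16 − 0.744×0.68 = 15.5 V.
Saturation requires V_DS ≥ V_GS − V_t = 0.863 V; 15.5 ≥ 0.863 ✓.

I_D ≈ 0.74 mA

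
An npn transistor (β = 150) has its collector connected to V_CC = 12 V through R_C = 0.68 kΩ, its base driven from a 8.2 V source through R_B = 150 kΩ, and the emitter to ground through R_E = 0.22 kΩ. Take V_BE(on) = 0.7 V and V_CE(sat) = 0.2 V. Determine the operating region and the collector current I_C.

active; I_C ≈ 6.1 mA

Assume active. Base-emitter loop: I_B = (V_BB − V_BE)/(R_B + (β+1)R_E) = (8.2 − 0.7)/(150 + 151×0.22) = 0.0409 mA.
I_C = β·I_B = 150×0.0409 = 6.14 mA.
V_CE = V_CC − I_C·R_C − I_E·R_E = 12 − 6.14×0.68 − 6.18×0.22 = 6.46 V > V_CE(sat), so the active-region assumption holds.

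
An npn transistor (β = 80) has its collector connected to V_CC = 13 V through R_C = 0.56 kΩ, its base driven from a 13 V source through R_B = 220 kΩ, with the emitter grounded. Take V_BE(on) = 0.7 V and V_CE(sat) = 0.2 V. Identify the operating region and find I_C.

active; I_C ≈ 4.5 mA

Assume active. Base-emitter loop: I_B = (V_BB − V_BE)/R_B = (13 − 0.7)/220 = 0.0559 mA.
I_C = β·I_B = 80×0.0559 = 4.47 mA.
V_CE = V_CC − I_C·R_C = 13 − 4.47×0.56 = 10.5 V > V_CE(sat), so the active-region assumption holds.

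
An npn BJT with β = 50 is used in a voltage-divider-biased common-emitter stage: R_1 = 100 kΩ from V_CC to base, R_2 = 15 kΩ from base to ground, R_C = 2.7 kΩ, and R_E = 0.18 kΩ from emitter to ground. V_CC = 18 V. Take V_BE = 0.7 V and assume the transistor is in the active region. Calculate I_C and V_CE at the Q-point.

I_C ≈ 3.7 mA, V_CE ≈ 7.3 V

Thevenize the base divider: V_Th = V_CC·R_2/(R_1+R_2) = 18×15/115 = 2.35 V, R_Th = R_1‖R_2 = 13 kΩ.
Base-emitter loop: V_Th = I_B·R_Th + V_BE + (β+1)I_B·R_E, so I_B = (2.35 − 0.7) / (13 + 51×0.18) = 0.0741 mA.
I_C = β·I_B = 50×0.0741 = 3.71 mA, and I_E = (β+1)I_B = 3.78 mA.
V_CE = V_CC − I_C·R_C − I_E·R_E = 18 − 3.71×2.7 − 3.78×0.18 = 7.31 V.
V_CE = 7.31 V > 0.2 V confirms active-region operation.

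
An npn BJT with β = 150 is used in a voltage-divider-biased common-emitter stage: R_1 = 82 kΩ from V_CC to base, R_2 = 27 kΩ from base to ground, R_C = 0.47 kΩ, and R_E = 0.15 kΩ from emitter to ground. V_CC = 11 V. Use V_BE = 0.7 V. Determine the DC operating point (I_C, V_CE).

I_C ≈ 7.1 mA, V_CE ≈ 6.6 V

Thevenize the base divider: V_Th = V_CC·R_2/(R_1+R_2) = 11×27/109 = 2.72 V, R_Th = R_1‖R_2 = 20.3 kΩ.
Base-emitter loop: V_Th = I_B·R_Th + V_BE + (β+1)I_B·R_E, so I_B = (2.72 − 0.7) / (20.3 + 151×0.15) = 0.0471 mA.
I_C = β·I_B = 150×0.0471 = 7.07 mA, and I_E = (β+1)I_B = 7.12 mA.
V_CE = V_CC − I_C·R_C − I_E·R_E = 11 − 7.07×0.47 − 7.12×0.15 = 6.61 V.
V_CE = 6.61 V > 0.2 V confirms active-region operation.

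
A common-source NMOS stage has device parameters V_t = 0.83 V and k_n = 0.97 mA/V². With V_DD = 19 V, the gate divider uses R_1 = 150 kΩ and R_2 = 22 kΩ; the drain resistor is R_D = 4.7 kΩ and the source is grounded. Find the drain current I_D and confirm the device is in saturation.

V_G = V_DD·R_2/(R_1+R_2) = 19×22/172 = 2.43 V. With the source grounded, V_GS = V_G = 2.43 V.
Assume saturation: I_D = (k_n/2)(V_GS − V_t)² = (0.97/2)×(2.43 − 0.83)² = 0.485×1.6² = 1.24 mA.
V_DS = V_DD − I_D·R_D = 19 − 1.24×4.7 = 13.2 V.
Saturation requires V_DS ≥ V_GS − V_t = 1.6 V; 13.2 ≥ 1.6 ✓.

I_D ≈ 1.2 mA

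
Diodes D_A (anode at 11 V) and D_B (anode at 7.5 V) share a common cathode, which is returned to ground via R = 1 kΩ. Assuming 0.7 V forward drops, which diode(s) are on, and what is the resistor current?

Assume both conduct. Then node N would need to be at both 11−0.7 = 10.3 V and 7.5−0.7 = 6.8 V, which is impossible.
Assume only D_A conducts: V_N = 11 − 0.7 = 10.3 V, so I_R = 10.3/1 = 10.3 mA.
Check D_B: its anode-to-cathode voltage is 7.5 − 10.3 = -2.8 V < 0.7 V, so it is off. The assumption is consistent.

Only D_A conducts; I_R ≈ 10 mA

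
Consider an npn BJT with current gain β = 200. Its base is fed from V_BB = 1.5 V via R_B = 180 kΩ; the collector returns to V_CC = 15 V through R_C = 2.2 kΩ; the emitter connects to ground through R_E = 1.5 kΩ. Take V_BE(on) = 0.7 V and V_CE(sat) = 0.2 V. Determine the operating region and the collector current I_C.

active; I_C ≈ 0.33 mA

Assume active. Base-emitter loop: I_B = (V_BB − V_BE)/(R_B + (β+1)R_E) = (1.5 − 0.7)/(180 + 201×1.5) = 0.00166 mA.
I_C = β·I_B = 200×0.00166 = 0.332 mA.
V_CE = V_CC − I_C·R_C − I_E·R_E = 15 − 0.332×2.2 − 0.334×1.5 = 13.8 V > V_CE(sat), so the active-region assumption holds.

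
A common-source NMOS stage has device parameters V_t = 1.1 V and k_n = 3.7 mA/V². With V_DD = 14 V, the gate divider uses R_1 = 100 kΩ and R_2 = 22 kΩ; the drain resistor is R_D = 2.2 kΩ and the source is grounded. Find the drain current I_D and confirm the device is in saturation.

I_D ≈ 3.8 mA

V_G = V_DD·R_2/(R_1+R_2) = 14×22/122 = 2.52 V. With the source grounded, V_GS = V_G = 2.52 V.
Assume saturation: I_D = (k_n/2)(V_GS − V_t)² = (3.7/2)×(2.52 − 1.1)² = 1.85×1.42² = 3.75 mA.
V_DS = V_DD − I_D·R_D = 14 − 3.75×2.2 = 5.74 V.
Saturation requires V_DS ≥ V_GS − V_t = 1.42 V; 5.74 ≥ 1.42 ✓.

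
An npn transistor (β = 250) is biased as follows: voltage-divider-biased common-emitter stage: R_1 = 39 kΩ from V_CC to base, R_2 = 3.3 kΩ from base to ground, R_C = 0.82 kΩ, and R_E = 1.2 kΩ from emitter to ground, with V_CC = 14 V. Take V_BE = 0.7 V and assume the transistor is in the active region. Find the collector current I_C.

Thevenize the base divider: V_Th = V_CC·R_2/(R_1+R_2) = 14×3.3/42.3 = 1.09 V, R_Th = R_1‖R_2 = 3.04 kΩ.
Base-emitter loop: V_Th = I_B·R_Th + V_BE + (β+1)I_B·R_E, so I_B = (1.09 − 0.7) / (3.04 + 251×1.2) = 0.00129 mA.
I_C = β·I_B = 250×0.00129 = 0.322 mA, and I_E = (β+1)I_B = 0.324 mA.
V_CE = V_CC − I_C·R_C − I_E·R_E = 14 − 0.322×0.82 − 0.324×1.2 = 13.3 V.
V_CE = 13.3 V > 0.2 V confirms active-region operation.

I_C ≈ 0.32 mA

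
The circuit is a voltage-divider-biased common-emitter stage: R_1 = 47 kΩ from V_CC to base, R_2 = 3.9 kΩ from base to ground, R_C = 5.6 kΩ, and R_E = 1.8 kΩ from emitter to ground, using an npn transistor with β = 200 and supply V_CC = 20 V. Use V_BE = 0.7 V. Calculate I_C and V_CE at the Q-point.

I_C ≈ 0.46 mA, V_CE ≈ 17 V

Thevenize the base divider: V_Th = V_CC·R_2/(R_1+R_2) = 20×3.9/50.9 = 1.53 V, R_Th = R_1‖R_2 = 3.6 kΩ.
Base-emitter loop: V_Th = I_B·R_Th + V_BE + (β+1)I_B·R_E, so I_B = (1.53 − 0.7) / (3.6 + 201×1.8) = 0.00228 mA.
I_C = β·I_B = 200×0.00228 = 0.456 mA, and I_E = (β+1)I_B = 0.458 mA.
V_CE = V_CC − I_C·R_C − I_E·R_E = 20 − 0.456×5.6 − 0.458×1.8 = 16.6 V.
V_CE = 16.6 V > 0.2 V confirms active-region operation.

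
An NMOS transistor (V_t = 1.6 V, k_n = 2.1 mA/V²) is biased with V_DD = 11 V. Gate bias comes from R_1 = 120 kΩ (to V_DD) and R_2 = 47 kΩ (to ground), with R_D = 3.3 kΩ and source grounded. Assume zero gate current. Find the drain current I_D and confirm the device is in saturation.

V_G = V_DD·R_2/(R_1+R_2) = 11×47/167 = 3.1 V. With the source grounded, V_GS = V_G = 3.1 V.
Assume saturation: I_D = (k_n/2)(V_GS − V_t)² = (2.1/2)×(3.1 − 1.6)² = 1.05×1.5² = 2.35 mA.
V_DS = V_DD − I_D·R_D = 11 − 2.35×3.3 = 3.25 V.
Saturation requires V_DS ≥ V_GS − V_t = 1.5 V; 3.25 ≥ 1.5 ✓.

I_D ≈ 2.3 mA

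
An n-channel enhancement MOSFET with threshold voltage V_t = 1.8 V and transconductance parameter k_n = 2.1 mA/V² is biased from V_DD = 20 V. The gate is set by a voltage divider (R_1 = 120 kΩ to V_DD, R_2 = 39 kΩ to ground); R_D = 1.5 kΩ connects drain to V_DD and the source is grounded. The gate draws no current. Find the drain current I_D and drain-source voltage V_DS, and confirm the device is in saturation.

V_G = V_DD·R_2/(R_1+R_2) = 20×39/159 = 4.91 V. With the source grounded, V_GS = V_G = 4.91 V.
Assume saturation: I_D = (k_n/2)(V_GS − V_t)² = (2.1/2)×(4.91 − 1.8)² = 1.05×3.11² = 10.1 mA.
V_DS = V_DD − I_D·R_D = 20 − 10.1×1.5 = 4.81 V.
Saturation requires V_DS ≥ V_GS − V_t = 3.11 V; 4.81 ≥ 3.11 ✓.

I_D ≈ 10 mA, V_DS ≈ 4.8 V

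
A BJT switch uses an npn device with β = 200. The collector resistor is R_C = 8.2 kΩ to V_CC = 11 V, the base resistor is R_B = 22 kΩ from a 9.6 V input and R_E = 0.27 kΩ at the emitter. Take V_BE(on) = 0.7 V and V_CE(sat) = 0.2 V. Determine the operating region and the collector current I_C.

saturation; I_C ≈ 1.3 mA

Assume active: I_B = (9.6 − 0.7)/(22 + 201×0.27) = 0.117 mA, I_C = β·I_B = 23.3 mA.
Then V_CE = 11 − 23.3×8.2 − 23.5×0.27 = -187 V < 0.2 V — the active assumption fails.
Re-solve with V_CE = 0.2 V. KCL at the emitter: V_E/R_E = (V_BB−0.7−V_E)/R_B + (V_CC−0.2−V_E)/R_C, giving V_E = 0.445 V.
I_C = (V_CC − 0.2 − V_E)/R_C = (10.8 − 0.445)/8.2 = 1.26 mA.
Check: I_B = (8.9 − 0.445)/22 = 0.384 mA, and β·I_B = 76.9 mA > I_C, confirming saturation.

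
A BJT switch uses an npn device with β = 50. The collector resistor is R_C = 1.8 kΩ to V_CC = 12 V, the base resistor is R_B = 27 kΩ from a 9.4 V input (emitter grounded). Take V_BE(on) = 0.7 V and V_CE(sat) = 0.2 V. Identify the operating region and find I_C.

saturation; I_C ≈ 6.6 mA

Assume active: I_B = (9.4 − 0.7)/27 = 0.322 mA, giving I_C = β·I_B = 16.1 mA.
But then V_CE = 12 − 16.1×1.8 = -17 V < V_CE(sat) = 0.2 V — impossible in the active region.
So the transistor is saturated. With V_CE = 0.2 V, I_C = (V_CC − 0.2)/R_C = 11.8/1.8 = 6.56 mA.
Check: β·I_B = 16.1 mA > I_C = 6.56 mA, confirming saturation.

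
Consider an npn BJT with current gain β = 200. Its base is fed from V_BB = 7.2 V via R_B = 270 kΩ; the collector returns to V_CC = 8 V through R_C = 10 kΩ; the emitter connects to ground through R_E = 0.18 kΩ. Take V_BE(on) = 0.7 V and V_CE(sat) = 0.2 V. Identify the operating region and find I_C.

saturation; I_C ≈ 0.77 mA

Assume active: I_B = (7.2 − 0.7)/(270 + 201×0.18) = 0.0212 mA, I_C = β·I_B = 4.25 mA.
Then V_CE = 8 − 4.25×10 − 4.27×0.18 = -35.2 V < 0.2 V — the active assumption fails.
Re-solve with V_CE = 0.2 V. KCL at the emitter: V_E/R_E = (V_BB−0.7−V_E)/R_B + (V_CC−0.2−V_E)/R_C, giving V_E = 0.142 V.
I_C = (V_CC − 0.2 − V_E)/R_C = (7.8 − 0.142)/10 = 0.766 mA.
Check: I_B = (6.5 − 0.142)/270 = 0.0235 mA, and β·I_B = 4.71 mA > I_C, confirming saturation.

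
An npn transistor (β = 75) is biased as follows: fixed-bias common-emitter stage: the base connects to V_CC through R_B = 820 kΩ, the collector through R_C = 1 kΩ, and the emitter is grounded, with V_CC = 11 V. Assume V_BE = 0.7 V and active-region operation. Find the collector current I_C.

I_C ≈ 0.94 mA

Base loop: V_CC = I_B·R_B + V_BE, so I_B = (11 − 0.7)/820 kΩ = 0.0126 mA.
In the active region I_C = β·I_B = 75 × 0.0126 = 0.942 mA.
Collector loop: V_CE = V_CC − I_C·R_C = 11 − 0.942×1 = 10.1 V.
Since V_CE = 10.1 V > V_CE(sat) ≈ 0.2 V, the transistor is in the active region as assumed.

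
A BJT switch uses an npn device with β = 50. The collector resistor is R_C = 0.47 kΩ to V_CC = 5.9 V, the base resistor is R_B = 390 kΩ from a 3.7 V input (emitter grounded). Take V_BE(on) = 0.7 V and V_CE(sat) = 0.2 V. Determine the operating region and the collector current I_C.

active; I_C ≈ 0.38 mA

Assume active. Base-emitter loop: I_B = (V_BB − V_BE)/R_B = (3.7 − 0.7)/390 = 0.00769 mA.
I_C = β·I_B = 50×0.00769 = 0.385 mA.
V_CE = V_CC − I_C·R_C = 5.9 − 0.385×0.47 = 5.72 V > V_CE(sat), so the active-region assumption holds.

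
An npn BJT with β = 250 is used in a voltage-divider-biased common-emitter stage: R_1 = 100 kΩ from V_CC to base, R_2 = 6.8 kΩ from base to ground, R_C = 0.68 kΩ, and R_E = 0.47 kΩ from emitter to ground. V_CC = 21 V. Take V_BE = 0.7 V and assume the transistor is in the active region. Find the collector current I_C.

I_C ≈ 1.3 mA

Thevenize the base divider: V_Th = V_CC·R_2/(R_1+R_2) = 21×6.8/107 = 1.34 V, R_Th = R_1‖R_2 = 6.37 kΩ.
Base-emitter loop: V_Th = I_B·R_Th + V_BE + (β+1)I_B·R_E, so I_B = (1.34 − 0.7) / (6.37 + 251×0.47) = 0.00512 mA.
I_C = β·I_B = 250×0.00512 = 1.28 mA, and I_E = (β+1)I_B = 1.29 mA.
V_CE = V_CC − I_C·R_C − I_E·R_E = 21 − 1.28×0.68 − 1.29×0.47 = 19.5 V.
V_CE = 19.5 V > 0.2 V confirms active-region operation.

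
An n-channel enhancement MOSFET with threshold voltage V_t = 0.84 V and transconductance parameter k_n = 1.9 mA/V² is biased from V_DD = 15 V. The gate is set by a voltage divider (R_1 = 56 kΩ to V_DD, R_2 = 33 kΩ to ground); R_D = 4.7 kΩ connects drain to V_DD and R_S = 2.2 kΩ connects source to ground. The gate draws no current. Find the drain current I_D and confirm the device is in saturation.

I_D ≈ 1.6 mA

V_G = V_DD·R_2/(R_1+R_2) = 15×33/89 = 5.56 V.
Assume saturation: I_D = (k_n/2)(V_GS − V_t)² with V_GS = V_G − I_D·R_S = 5.56 − 2.2·I_D.
Substituting gives 4.6·I_D² − 20.7·I_D + 21.2 = 0, with roots I_D = 1.56 or 2.95 mA.
The root I_D = 2.95 mA gives V_GS = -0.921 V ≤ V_t, so take I_D = 1.56 mA.
Then V_GS = 2.12 V and V_DS = V_DD − I_D(R_D+R_S) = 15 − 1.56×6.9 = 4.21 V.
Saturation requires V_DS ≥ V_GS − V_t = 1.28 V; 4.21 ≥ 1.28 ✓.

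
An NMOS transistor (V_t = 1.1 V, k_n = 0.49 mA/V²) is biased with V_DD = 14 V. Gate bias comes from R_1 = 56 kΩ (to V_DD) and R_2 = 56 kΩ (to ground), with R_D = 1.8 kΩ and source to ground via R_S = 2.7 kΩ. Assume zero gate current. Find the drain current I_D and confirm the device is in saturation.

I_D ≈ 1.3 mA

V_G = V_DD·R_2/(R_1+R_2) = 14×56/112 = 7 V.
Assume saturation: I_D = (k_n/2)(V_GS − V_t)² with V_GS = V_G − I_D·R_S = 7 − 2.7·I_D.
Substituting gives 1.79·I_D² − 8.81·I_D + 8.53 = 0, with roots I_D = 1.32 or 3.61 mA.
The root I_D = 3.61 mA gives V_GS = -2.74 V ≤ V_t, so take I_D = 1.32 mA.
Then V_GS = 3.42 V and V_DS = V_DD − I_D(R_D+R_S) = 14 − 1.32×4.5 = 8.04 V.
Saturation requires V_DS ≥ V_GS − V_t = 2.32 V; 8.04 ≥ 2.32 ✓.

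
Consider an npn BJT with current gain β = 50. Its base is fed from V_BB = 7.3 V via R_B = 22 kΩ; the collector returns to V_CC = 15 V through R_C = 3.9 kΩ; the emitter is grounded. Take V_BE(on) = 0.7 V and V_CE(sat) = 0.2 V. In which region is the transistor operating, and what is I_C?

Assume active: I_B = (7.3 − 0.7)/22 = 0.3 mA, giving I_C = β·I_B = 15 mA.
But then V_CE = 15 − 15×3.9 = -43.5 V < V_CE(sat) = 0.2 V — impossible in the active region.
So the transistor is saturated. With V_CE = 0.2 V, I_C = (V_CC − 0.2)/R_C = 14.8/3.9 = 3.79 mA.
Check: β·I_B = 15 mA > I_C = 3.79 mA, confirming saturation.

saturation; I_C ≈ 3.8 mA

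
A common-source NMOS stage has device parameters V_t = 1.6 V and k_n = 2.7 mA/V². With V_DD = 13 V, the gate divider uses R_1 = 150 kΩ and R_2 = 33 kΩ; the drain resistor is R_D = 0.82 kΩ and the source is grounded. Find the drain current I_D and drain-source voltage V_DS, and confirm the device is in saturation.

V_G = V_DD·R_2/(R_1+R_2) = 13×33/183 = 2.34 V. With the source grounded, V_GS = V_G = 2.34 V.
Assume saturation: I_D = (k_n/2)(V_GS − V_t)² = (2.7/2)×(2.34 − 1.6)² = 1.35×0.744² = 0.748 mA.
V_DS = V_DD − I_D·R_D = 13 − 0.748×0.82 = 12.4 V.
Saturation requires V_DS ≥ V_GS − V_t = 0.744 V; 12.4 ≥ 0.744 ✓.

I_D ≈ 0.75 mA, V_DS ≈ 12 V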